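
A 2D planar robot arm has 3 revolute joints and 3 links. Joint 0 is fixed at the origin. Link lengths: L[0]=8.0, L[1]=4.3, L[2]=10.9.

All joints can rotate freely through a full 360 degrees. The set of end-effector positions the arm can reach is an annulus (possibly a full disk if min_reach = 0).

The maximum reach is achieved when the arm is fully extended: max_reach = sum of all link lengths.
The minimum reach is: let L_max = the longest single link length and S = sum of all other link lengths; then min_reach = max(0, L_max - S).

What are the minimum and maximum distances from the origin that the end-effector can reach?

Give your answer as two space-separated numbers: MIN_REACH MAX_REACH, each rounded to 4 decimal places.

Link lengths: [8.0, 4.3, 10.9]
max_reach = 8 + 4.3 + 10.9 = 23.2
L_max = max([8.0, 4.3, 10.9]) = 10.9
S (sum of others) = 23.2 - 10.9 = 12.3
min_reach = max(0, 10.9 - 12.3) = max(0, -1.4) = 0

Answer: 0.0000 23.2000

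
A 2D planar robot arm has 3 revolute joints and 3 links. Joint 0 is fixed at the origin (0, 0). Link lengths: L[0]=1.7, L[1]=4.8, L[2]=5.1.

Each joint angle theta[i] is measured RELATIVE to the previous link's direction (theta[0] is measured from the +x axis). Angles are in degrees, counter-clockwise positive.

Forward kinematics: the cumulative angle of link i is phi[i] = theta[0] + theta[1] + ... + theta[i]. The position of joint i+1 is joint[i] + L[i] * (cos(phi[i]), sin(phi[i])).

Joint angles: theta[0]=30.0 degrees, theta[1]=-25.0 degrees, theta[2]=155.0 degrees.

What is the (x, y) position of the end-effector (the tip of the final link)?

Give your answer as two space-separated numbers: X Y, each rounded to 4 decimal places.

Answer: 1.4615 3.0127

Derivation:
joint[0] = (0.0000, 0.0000)  (base)
link 0: phi[0] = 30 = 30 deg
  cos(30 deg) = 0.8660, sin(30 deg) = 0.5000
  joint[1] = (0.0000, 0.0000) + 1.7 * (0.8660, 0.5000) = (0.0000 + 1.4722, 0.0000 + 0.8500) = (1.4722, 0.8500)
link 1: phi[1] = 30 + -25 = 5 deg
  cos(5 deg) = 0.9962, sin(5 deg) = 0.0872
  joint[2] = (1.4722, 0.8500) + 4.8 * (0.9962, 0.0872) = (1.4722 + 4.7817, 0.8500 + 0.4183) = (6.2540, 1.2683)
link 2: phi[2] = 30 + -25 + 155 = 160 deg
  cos(160 deg) = -0.9397, sin(160 deg) = 0.3420
  joint[3] = (6.2540, 1.2683) + 5.1 * (-0.9397, 0.3420) = (6.2540 + -4.7924, 1.2683 + 1.7443) = (1.4615, 3.0127)
End effector: (1.4615, 3.0127)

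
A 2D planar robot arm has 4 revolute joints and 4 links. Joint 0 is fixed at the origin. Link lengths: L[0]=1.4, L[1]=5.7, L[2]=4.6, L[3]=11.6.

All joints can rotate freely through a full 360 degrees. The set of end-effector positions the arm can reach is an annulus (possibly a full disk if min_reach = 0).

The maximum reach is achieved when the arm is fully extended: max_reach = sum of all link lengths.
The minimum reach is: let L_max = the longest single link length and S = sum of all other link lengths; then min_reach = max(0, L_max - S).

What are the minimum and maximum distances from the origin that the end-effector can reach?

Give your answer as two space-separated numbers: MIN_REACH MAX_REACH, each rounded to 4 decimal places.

Link lengths: [1.4, 5.7, 4.6, 11.6]
max_reach = 1.4 + 5.7 + 4.6 + 11.6 = 23.3
L_max = max([1.4, 5.7, 4.6, 11.6]) = 11.6
S (sum of others) = 23.3 - 11.6 = 11.7
min_reach = max(0, 11.6 - 11.7) = max(0, -0.1) = 0

Answer: 0.0000 23.3000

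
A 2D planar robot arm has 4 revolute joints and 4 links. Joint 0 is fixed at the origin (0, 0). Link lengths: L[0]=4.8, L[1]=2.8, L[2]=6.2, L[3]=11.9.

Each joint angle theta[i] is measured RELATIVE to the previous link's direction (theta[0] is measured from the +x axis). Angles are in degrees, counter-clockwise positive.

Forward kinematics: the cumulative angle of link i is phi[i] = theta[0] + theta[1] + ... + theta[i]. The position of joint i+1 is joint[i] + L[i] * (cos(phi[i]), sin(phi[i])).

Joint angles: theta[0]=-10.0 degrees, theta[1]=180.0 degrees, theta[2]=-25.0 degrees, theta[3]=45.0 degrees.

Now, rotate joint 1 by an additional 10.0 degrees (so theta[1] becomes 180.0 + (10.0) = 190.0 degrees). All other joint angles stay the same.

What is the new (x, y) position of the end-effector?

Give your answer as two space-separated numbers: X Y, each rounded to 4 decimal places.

Answer: -14.8744 -2.2833

Derivation:
joint[0] = (0.0000, 0.0000)  (base)
link 0: phi[0] = -10 = -10 deg
  cos(-10 deg) = 0.9848, sin(-10 deg) = -0.1736
  joint[1] = (0.0000, 0.0000) + 4.8 * (0.9848, -0.1736) = (0.0000 + 4.7271, 0.0000 + -0.8335) = (4.7271, -0.8335)
link 1: phi[1] = -10 + 190 = 180 deg
  cos(180 deg) = -1.0000, sin(180 deg) = 0.0000
  joint[2] = (4.7271, -0.8335) + 2.8 * (-1.0000, 0.0000) = (4.7271 + -2.8000, -0.8335 + 0.0000) = (1.9271, -0.8335)
link 2: phi[2] = -10 + 190 + -25 = 155 deg
  cos(155 deg) = -0.9063, sin(155 deg) = 0.4226
  joint[3] = (1.9271, -0.8335) + 6.2 * (-0.9063, 0.4226) = (1.9271 + -5.6191, -0.8335 + 2.6202) = (-3.6920, 1.7867)
link 3: phi[3] = -10 + 190 + -25 + 45 = 200 deg
  cos(200 deg) = -0.9397, sin(200 deg) = -0.3420
  joint[4] = (-3.6920, 1.7867) + 11.9 * (-0.9397, -0.3420) = (-3.6920 + -11.1823, 1.7867 + -4.0700) = (-14.8744, -2.2833)
End effector: (-14.8744, -2.2833)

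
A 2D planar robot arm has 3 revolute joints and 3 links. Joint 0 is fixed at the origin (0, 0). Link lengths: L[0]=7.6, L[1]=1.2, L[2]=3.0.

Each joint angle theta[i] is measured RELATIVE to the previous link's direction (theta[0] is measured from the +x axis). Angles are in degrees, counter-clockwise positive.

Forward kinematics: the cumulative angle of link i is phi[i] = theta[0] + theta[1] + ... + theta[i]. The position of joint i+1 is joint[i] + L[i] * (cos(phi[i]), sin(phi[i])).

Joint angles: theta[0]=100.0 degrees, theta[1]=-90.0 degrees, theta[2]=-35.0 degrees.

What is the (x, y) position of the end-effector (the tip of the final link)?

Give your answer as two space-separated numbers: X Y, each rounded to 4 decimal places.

Answer: 2.5810 6.4251

Derivation:
joint[0] = (0.0000, 0.0000)  (base)
link 0: phi[0] = 100 = 100 deg
  cos(100 deg) = -0.1736, sin(100 deg) = 0.9848
  joint[1] = (0.0000, 0.0000) + 7.6 * (-0.1736, 0.9848) = (0.0000 + -1.3197, 0.0000 + 7.4845) = (-1.3197, 7.4845)
link 1: phi[1] = 100 + -90 = 10 deg
  cos(10 deg) = 0.9848, sin(10 deg) = 0.1736
  joint[2] = (-1.3197, 7.4845) + 1.2 * (0.9848, 0.1736) = (-1.3197 + 1.1818, 7.4845 + 0.2084) = (-0.1380, 7.6929)
link 2: phi[2] = 100 + -90 + -35 = -25 deg
  cos(-25 deg) = 0.9063, sin(-25 deg) = -0.4226
  joint[3] = (-0.1380, 7.6929) + 3 * (0.9063, -0.4226) = (-0.1380 + 2.7189, 7.6929 + -1.2679) = (2.5810, 6.4251)
End effector: (2.5810, 6.4251)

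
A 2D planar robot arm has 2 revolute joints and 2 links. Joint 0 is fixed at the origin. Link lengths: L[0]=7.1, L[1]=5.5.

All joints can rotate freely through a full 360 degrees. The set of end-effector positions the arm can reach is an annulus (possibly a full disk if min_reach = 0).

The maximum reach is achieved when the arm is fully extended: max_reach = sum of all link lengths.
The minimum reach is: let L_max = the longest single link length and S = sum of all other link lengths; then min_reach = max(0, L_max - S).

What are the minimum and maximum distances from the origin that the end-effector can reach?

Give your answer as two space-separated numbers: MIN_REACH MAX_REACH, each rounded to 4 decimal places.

Link lengths: [7.1, 5.5]
max_reach = 7.1 + 5.5 = 12.6
L_max = max([7.1, 5.5]) = 7.1
S (sum of others) = 12.6 - 7.1 = 5.5
min_reach = max(0, 7.1 - 5.5) = max(0, 1.6) = 1.6

Answer: 1.6000 12.6000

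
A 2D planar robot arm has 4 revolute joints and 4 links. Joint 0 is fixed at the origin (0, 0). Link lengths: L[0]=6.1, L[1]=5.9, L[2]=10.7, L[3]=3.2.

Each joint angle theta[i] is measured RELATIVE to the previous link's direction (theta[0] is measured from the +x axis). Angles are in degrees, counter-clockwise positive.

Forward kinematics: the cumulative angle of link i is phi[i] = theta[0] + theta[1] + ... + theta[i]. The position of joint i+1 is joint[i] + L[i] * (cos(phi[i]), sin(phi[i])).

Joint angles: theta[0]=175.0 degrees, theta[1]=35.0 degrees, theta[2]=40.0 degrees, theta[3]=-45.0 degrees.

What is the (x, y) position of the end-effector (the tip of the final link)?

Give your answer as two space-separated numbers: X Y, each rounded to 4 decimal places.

joint[0] = (0.0000, 0.0000)  (base)
link 0: phi[0] = 175 = 175 deg
  cos(175 deg) = -0.9962, sin(175 deg) = 0.0872
  joint[1] = (0.0000, 0.0000) + 6.1 * (-0.9962, 0.0872) = (0.0000 + -6.0768, 0.0000 + 0.5317) = (-6.0768, 0.5317)
link 1: phi[1] = 175 + 35 = 210 deg
  cos(210 deg) = -0.8660, sin(210 deg) = -0.5000
  joint[2] = (-6.0768, 0.5317) + 5.9 * (-0.8660, -0.5000) = (-6.0768 + -5.1095, 0.5317 + -2.9500) = (-11.1863, -2.4183)
link 2: phi[2] = 175 + 35 + 40 = 250 deg
  cos(250 deg) = -0.3420, sin(250 deg) = -0.9397
  joint[3] = (-11.1863, -2.4183) + 10.7 * (-0.3420, -0.9397) = (-11.1863 + -3.6596, -2.4183 + -10.0547) = (-14.8460, -12.4731)
link 3: phi[3] = 175 + 35 + 40 + -45 = 205 deg
  cos(205 deg) = -0.9063, sin(205 deg) = -0.4226
  joint[4] = (-14.8460, -12.4731) + 3.2 * (-0.9063, -0.4226) = (-14.8460 + -2.9002, -12.4731 + -1.3524) = (-17.7461, -13.8254)
End effector: (-17.7461, -13.8254)

Answer: -17.7461 -13.8254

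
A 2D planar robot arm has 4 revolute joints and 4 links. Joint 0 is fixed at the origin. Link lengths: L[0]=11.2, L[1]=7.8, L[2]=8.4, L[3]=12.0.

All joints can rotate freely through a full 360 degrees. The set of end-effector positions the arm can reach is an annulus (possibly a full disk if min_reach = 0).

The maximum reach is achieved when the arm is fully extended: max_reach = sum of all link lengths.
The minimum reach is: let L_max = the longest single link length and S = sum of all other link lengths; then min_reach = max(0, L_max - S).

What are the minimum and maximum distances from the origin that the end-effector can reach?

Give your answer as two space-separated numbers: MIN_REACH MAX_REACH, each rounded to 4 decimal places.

Answer: 0.0000 39.4000

Derivation:
Link lengths: [11.2, 7.8, 8.4, 12.0]
max_reach = 11.2 + 7.8 + 8.4 + 12 = 39.4
L_max = max([11.2, 7.8, 8.4, 12.0]) = 12
S (sum of others) = 39.4 - 12 = 27.4
min_reach = max(0, 12 - 27.4) = max(0, -15.4) = 0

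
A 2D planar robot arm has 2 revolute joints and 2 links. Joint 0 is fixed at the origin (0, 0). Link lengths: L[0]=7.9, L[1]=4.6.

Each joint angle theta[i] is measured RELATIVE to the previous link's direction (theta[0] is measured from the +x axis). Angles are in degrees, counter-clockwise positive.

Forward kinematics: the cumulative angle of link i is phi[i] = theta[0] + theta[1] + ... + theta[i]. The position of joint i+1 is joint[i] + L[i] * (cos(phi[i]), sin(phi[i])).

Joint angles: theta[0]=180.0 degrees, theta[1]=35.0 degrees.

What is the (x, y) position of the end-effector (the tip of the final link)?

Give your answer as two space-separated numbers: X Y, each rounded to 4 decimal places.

joint[0] = (0.0000, 0.0000)  (base)
link 0: phi[0] = 180 = 180 deg
  cos(180 deg) = -1.0000, sin(180 deg) = 0.0000
  joint[1] = (0.0000, 0.0000) + 7.9 * (-1.0000, 0.0000) = (0.0000 + -7.9000, 0.0000 + 0.0000) = (-7.9000, 0.0000)
link 1: phi[1] = 180 + 35 = 215 deg
  cos(215 deg) = -0.8192, sin(215 deg) = -0.5736
  joint[2] = (-7.9000, 0.0000) + 4.6 * (-0.8192, -0.5736) = (-7.9000 + -3.7681, 0.0000 + -2.6385) = (-11.6681, -2.6385)
End effector: (-11.6681, -2.6385)

Answer: -11.6681 -2.6385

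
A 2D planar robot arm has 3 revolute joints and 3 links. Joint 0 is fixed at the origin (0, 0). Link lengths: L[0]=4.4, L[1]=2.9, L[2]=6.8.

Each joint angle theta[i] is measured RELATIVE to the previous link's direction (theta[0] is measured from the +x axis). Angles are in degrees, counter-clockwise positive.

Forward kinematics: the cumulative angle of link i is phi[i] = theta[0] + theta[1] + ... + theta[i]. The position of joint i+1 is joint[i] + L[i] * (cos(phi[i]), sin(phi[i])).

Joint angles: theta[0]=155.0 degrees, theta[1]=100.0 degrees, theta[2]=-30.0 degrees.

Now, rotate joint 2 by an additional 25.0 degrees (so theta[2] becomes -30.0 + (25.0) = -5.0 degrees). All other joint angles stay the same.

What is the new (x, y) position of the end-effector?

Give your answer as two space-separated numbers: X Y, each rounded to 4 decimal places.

joint[0] = (0.0000, 0.0000)  (base)
link 0: phi[0] = 155 = 155 deg
  cos(155 deg) = -0.9063, sin(155 deg) = 0.4226
  joint[1] = (0.0000, 0.0000) + 4.4 * (-0.9063, 0.4226) = (0.0000 + -3.9878, 0.0000 + 1.8595) = (-3.9878, 1.8595)
link 1: phi[1] = 155 + 100 = 255 deg
  cos(255 deg) = -0.2588, sin(255 deg) = -0.9659
  joint[2] = (-3.9878, 1.8595) + 2.9 * (-0.2588, -0.9659) = (-3.9878 + -0.7506, 1.8595 + -2.8012) = (-4.7383, -0.9417)
link 2: phi[2] = 155 + 100 + -5 = 250 deg
  cos(250 deg) = -0.3420, sin(250 deg) = -0.9397
  joint[3] = (-4.7383, -0.9417) + 6.8 * (-0.3420, -0.9397) = (-4.7383 + -2.3257, -0.9417 + -6.3899) = (-7.0641, -7.3316)
End effector: (-7.0641, -7.3316)

Answer: -7.0641 -7.3316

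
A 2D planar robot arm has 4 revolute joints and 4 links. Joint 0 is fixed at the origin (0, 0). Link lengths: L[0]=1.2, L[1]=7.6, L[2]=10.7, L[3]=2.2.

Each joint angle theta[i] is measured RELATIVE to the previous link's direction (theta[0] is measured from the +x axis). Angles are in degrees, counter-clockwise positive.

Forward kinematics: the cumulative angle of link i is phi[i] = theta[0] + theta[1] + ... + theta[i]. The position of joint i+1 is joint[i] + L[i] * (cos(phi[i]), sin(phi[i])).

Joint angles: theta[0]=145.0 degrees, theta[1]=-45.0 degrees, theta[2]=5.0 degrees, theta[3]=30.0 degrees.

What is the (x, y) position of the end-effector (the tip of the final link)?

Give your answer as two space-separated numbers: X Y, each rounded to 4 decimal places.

joint[0] = (0.0000, 0.0000)  (base)
link 0: phi[0] = 145 = 145 deg
  cos(145 deg) = -0.8192, sin(145 deg) = 0.5736
  joint[1] = (0.0000, 0.0000) + 1.2 * (-0.8192, 0.5736) = (0.0000 + -0.9830, 0.0000 + 0.6883) = (-0.9830, 0.6883)
link 1: phi[1] = 145 + -45 = 100 deg
  cos(100 deg) = -0.1736, sin(100 deg) = 0.9848
  joint[2] = (-0.9830, 0.6883) + 7.6 * (-0.1736, 0.9848) = (-0.9830 + -1.3197, 0.6883 + 7.4845) = (-2.3027, 8.1728)
link 2: phi[2] = 145 + -45 + 5 = 105 deg
  cos(105 deg) = -0.2588, sin(105 deg) = 0.9659
  joint[3] = (-2.3027, 8.1728) + 10.7 * (-0.2588, 0.9659) = (-2.3027 + -2.7694, 8.1728 + 10.3354) = (-5.0721, 18.5082)
link 3: phi[3] = 145 + -45 + 5 + 30 = 135 deg
  cos(135 deg) = -0.7071, sin(135 deg) = 0.7071
  joint[4] = (-5.0721, 18.5082) + 2.2 * (-0.7071, 0.7071) = (-5.0721 + -1.5556, 18.5082 + 1.5556) = (-6.6277, 20.0639)
End effector: (-6.6277, 20.0639)

Answer: -6.6277 20.0639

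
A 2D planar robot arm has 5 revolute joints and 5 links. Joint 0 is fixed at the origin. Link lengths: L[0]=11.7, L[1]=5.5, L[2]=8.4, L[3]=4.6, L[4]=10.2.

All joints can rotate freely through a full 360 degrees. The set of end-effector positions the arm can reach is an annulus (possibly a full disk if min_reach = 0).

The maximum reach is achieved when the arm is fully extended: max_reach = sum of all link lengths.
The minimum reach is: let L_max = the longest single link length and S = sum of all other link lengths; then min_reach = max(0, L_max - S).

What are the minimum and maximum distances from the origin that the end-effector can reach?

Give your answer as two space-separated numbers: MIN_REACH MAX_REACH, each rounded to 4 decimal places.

Answer: 0.0000 40.4000

Derivation:
Link lengths: [11.7, 5.5, 8.4, 4.6, 10.2]
max_reach = 11.7 + 5.5 + 8.4 + 4.6 + 10.2 = 40.4
L_max = max([11.7, 5.5, 8.4, 4.6, 10.2]) = 11.7
S (sum of others) = 40.4 - 11.7 = 28.7
min_reach = max(0, 11.7 - 28.7) = max(0, -17) = 0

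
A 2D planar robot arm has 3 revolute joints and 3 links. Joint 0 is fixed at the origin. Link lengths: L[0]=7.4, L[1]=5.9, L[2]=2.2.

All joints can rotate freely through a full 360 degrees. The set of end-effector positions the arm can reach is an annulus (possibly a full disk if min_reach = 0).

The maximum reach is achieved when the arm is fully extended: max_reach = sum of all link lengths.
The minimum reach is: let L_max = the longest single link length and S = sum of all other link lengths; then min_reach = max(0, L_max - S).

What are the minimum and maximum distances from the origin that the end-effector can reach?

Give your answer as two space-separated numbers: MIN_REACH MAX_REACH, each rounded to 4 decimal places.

Answer: 0.0000 15.5000

Derivation:
Link lengths: [7.4, 5.9, 2.2]
max_reach = 7.4 + 5.9 + 2.2 = 15.5
L_max = max([7.4, 5.9, 2.2]) = 7.4
S (sum of others) = 15.5 - 7.4 = 8.1
min_reach = max(0, 7.4 - 8.1) = max(0, -0.7) = 0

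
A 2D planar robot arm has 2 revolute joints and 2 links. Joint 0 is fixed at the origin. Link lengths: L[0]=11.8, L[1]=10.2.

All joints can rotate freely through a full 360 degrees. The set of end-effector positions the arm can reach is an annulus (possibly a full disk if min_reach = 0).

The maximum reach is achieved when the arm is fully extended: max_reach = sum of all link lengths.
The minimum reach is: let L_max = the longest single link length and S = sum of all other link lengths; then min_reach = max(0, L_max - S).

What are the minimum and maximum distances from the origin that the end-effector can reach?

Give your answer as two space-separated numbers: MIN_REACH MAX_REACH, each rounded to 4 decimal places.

Answer: 1.6000 22.0000

Derivation:
Link lengths: [11.8, 10.2]
max_reach = 11.8 + 10.2 = 22
L_max = max([11.8, 10.2]) = 11.8
S (sum of others) = 22 - 11.8 = 10.2
min_reach = max(0, 11.8 - 10.2) = max(0, 1.6) = 1.6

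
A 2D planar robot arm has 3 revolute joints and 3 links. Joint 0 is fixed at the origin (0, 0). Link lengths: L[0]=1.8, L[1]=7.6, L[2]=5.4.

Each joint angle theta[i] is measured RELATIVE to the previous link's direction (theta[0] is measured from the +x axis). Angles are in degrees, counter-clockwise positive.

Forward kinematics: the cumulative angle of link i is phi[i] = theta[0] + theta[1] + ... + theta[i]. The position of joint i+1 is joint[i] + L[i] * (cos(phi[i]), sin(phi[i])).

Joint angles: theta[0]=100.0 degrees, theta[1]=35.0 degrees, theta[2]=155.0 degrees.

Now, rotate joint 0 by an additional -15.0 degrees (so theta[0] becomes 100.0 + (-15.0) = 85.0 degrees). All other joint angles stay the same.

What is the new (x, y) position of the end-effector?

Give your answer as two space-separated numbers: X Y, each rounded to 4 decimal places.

joint[0] = (0.0000, 0.0000)  (base)
link 0: phi[0] = 85 = 85 deg
  cos(85 deg) = 0.0872, sin(85 deg) = 0.9962
  joint[1] = (0.0000, 0.0000) + 1.8 * (0.0872, 0.9962) = (0.0000 + 0.1569, 0.0000 + 1.7932) = (0.1569, 1.7932)
link 1: phi[1] = 85 + 35 = 120 deg
  cos(120 deg) = -0.5000, sin(120 deg) = 0.8660
  joint[2] = (0.1569, 1.7932) + 7.6 * (-0.5000, 0.8660) = (0.1569 + -3.8000, 1.7932 + 6.5818) = (-3.6431, 8.3749)
link 2: phi[2] = 85 + 35 + 155 = 275 deg
  cos(275 deg) = 0.0872, sin(275 deg) = -0.9962
  joint[3] = (-3.6431, 8.3749) + 5.4 * (0.0872, -0.9962) = (-3.6431 + 0.4706, 8.3749 + -5.3795) = (-3.1725, 2.9955)
End effector: (-3.1725, 2.9955)

Answer: -3.1725 2.9955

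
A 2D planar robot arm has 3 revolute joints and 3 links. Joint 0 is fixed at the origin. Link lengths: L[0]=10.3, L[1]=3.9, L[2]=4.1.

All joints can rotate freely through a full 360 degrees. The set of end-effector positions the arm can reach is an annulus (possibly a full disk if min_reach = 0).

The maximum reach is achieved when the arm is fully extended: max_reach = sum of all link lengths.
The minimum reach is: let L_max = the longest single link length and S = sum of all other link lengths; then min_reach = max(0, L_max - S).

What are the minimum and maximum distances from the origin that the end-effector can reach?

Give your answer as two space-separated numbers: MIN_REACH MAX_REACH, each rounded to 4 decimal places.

Link lengths: [10.3, 3.9, 4.1]
max_reach = 10.3 + 3.9 + 4.1 = 18.3
L_max = max([10.3, 3.9, 4.1]) = 10.3
S (sum of others) = 18.3 - 10.3 = 8
min_reach = max(0, 10.3 - 8) = max(0, 2.3) = 2.3

Answer: 2.3000 18.3000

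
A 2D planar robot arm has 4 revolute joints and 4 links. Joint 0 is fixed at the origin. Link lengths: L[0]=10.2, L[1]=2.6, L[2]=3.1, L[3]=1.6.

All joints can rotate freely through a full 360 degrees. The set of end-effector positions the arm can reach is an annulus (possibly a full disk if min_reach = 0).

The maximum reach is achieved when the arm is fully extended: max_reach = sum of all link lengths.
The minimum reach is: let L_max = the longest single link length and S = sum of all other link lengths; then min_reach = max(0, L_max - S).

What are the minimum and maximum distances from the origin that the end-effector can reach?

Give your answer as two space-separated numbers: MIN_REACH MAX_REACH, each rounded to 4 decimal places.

Link lengths: [10.2, 2.6, 3.1, 1.6]
max_reach = 10.2 + 2.6 + 3.1 + 1.6 = 17.5
L_max = max([10.2, 2.6, 3.1, 1.6]) = 10.2
S (sum of others) = 17.5 - 10.2 = 7.3
min_reach = max(0, 10.2 - 7.3) = max(0, 2.9) = 2.9

Answer: 2.9000 17.5000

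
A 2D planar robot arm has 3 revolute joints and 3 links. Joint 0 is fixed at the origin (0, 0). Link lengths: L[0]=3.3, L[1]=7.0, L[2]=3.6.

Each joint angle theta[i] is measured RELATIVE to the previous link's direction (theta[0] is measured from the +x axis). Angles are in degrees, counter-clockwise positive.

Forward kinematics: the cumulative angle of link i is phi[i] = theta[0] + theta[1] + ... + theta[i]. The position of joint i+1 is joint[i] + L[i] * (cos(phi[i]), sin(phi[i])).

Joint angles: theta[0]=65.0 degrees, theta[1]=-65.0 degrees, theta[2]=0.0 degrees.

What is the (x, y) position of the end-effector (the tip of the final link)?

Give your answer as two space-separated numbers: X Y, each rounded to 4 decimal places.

joint[0] = (0.0000, 0.0000)  (base)
link 0: phi[0] = 65 = 65 deg
  cos(65 deg) = 0.4226, sin(65 deg) = 0.9063
  joint[1] = (0.0000, 0.0000) + 3.3 * (0.4226, 0.9063) = (0.0000 + 1.3946, 0.0000 + 2.9908) = (1.3946, 2.9908)
link 1: phi[1] = 65 + -65 = 0 deg
  cos(0 deg) = 1.0000, sin(0 deg) = 0.0000
  joint[2] = (1.3946, 2.9908) + 7 * (1.0000, 0.0000) = (1.3946 + 7.0000, 2.9908 + 0.0000) = (8.3946, 2.9908)
link 2: phi[2] = 65 + -65 + 0 = 0 deg
  cos(0 deg) = 1.0000, sin(0 deg) = 0.0000
  joint[3] = (8.3946, 2.9908) + 3.6 * (1.0000, 0.0000) = (8.3946 + 3.6000, 2.9908 + 0.0000) = (11.9946, 2.9908)
End effector: (11.9946, 2.9908)

Answer: 11.9946 2.9908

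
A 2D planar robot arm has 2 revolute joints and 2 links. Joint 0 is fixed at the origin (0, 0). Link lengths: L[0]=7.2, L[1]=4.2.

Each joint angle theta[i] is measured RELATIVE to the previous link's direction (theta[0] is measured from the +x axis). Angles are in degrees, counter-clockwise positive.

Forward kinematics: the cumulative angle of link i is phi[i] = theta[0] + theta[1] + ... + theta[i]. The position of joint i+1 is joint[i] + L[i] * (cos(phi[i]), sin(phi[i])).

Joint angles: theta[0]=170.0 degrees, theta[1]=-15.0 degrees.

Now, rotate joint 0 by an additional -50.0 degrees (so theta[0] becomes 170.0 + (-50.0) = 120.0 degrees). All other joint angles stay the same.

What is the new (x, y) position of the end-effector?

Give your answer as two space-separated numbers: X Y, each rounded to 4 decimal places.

joint[0] = (0.0000, 0.0000)  (base)
link 0: phi[0] = 120 = 120 deg
  cos(120 deg) = -0.5000, sin(120 deg) = 0.8660
  joint[1] = (0.0000, 0.0000) + 7.2 * (-0.5000, 0.8660) = (0.0000 + -3.6000, 0.0000 + 6.2354) = (-3.6000, 6.2354)
link 1: phi[1] = 120 + -15 = 105 deg
  cos(105 deg) = -0.2588, sin(105 deg) = 0.9659
  joint[2] = (-3.6000, 6.2354) + 4.2 * (-0.2588, 0.9659) = (-3.6000 + -1.0870, 6.2354 + 4.0569) = (-4.6870, 10.2923)
End effector: (-4.6870, 10.2923)

Answer: -4.6870 10.2923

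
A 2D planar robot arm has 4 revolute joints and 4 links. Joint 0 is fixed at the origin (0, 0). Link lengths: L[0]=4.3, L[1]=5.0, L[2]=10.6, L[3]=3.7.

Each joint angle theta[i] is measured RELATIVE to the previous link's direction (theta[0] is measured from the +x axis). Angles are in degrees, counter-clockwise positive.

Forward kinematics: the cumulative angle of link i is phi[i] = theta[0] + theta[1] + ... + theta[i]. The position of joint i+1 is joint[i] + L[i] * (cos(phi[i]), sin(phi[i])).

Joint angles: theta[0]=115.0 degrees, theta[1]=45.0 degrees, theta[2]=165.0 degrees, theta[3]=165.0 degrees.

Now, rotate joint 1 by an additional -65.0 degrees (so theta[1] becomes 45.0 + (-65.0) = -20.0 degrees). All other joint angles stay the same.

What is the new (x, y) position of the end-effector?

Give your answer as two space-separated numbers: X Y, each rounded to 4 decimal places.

joint[0] = (0.0000, 0.0000)  (base)
link 0: phi[0] = 115 = 115 deg
  cos(115 deg) = -0.4226, sin(115 deg) = 0.9063
  joint[1] = (0.0000, 0.0000) + 4.3 * (-0.4226, 0.9063) = (0.0000 + -1.8173, 0.0000 + 3.8971) = (-1.8173, 3.8971)
link 1: phi[1] = 115 + -20 = 95 deg
  cos(95 deg) = -0.0872, sin(95 deg) = 0.9962
  joint[2] = (-1.8173, 3.8971) + 5 * (-0.0872, 0.9962) = (-1.8173 + -0.4358, 3.8971 + 4.9810) = (-2.2530, 8.8781)
link 2: phi[2] = 115 + -20 + 165 = 260 deg
  cos(260 deg) = -0.1736, sin(260 deg) = -0.9848
  joint[3] = (-2.2530, 8.8781) + 10.6 * (-0.1736, -0.9848) = (-2.2530 + -1.8407, 8.8781 + -10.4390) = (-4.0937, -1.5609)
link 3: phi[3] = 115 + -20 + 165 + 165 = 425 deg
  cos(425 deg) = 0.4226, sin(425 deg) = 0.9063
  joint[4] = (-4.0937, -1.5609) + 3.7 * (0.4226, 0.9063) = (-4.0937 + 1.5637, -1.5609 + 3.3533) = (-2.5300, 1.7925)
End effector: (-2.5300, 1.7925)

Answer: -2.5300 1.7925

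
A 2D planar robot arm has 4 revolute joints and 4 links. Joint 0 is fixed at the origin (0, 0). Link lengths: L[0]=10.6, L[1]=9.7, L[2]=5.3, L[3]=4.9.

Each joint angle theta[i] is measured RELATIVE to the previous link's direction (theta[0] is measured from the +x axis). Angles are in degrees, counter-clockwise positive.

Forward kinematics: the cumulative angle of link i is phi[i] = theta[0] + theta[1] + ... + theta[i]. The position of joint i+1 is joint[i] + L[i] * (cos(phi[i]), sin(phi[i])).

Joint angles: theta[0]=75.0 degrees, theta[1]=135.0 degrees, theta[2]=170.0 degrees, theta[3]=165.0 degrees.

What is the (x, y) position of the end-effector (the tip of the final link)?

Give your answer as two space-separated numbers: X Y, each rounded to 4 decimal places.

Answer: -5.5579 6.7745

Derivation:
joint[0] = (0.0000, 0.0000)  (base)
link 0: phi[0] = 75 = 75 deg
  cos(75 deg) = 0.2588, sin(75 deg) = 0.9659
  joint[1] = (0.0000, 0.0000) + 10.6 * (0.2588, 0.9659) = (0.0000 + 2.7435, 0.0000 + 10.2388) = (2.7435, 10.2388)
link 1: phi[1] = 75 + 135 = 210 deg
  cos(210 deg) = -0.8660, sin(210 deg) = -0.5000
  joint[2] = (2.7435, 10.2388) + 9.7 * (-0.8660, -0.5000) = (2.7435 + -8.4004, 10.2388 + -4.8500) = (-5.6570, 5.3888)
link 2: phi[2] = 75 + 135 + 170 = 380 deg
  cos(380 deg) = 0.9397, sin(380 deg) = 0.3420
  joint[3] = (-5.6570, 5.3888) + 5.3 * (0.9397, 0.3420) = (-5.6570 + 4.9804, 5.3888 + 1.8127) = (-0.6766, 7.2015)
link 3: phi[3] = 75 + 135 + 170 + 165 = 545 deg
  cos(545 deg) = -0.9962, sin(545 deg) = -0.0872
  joint[4] = (-0.6766, 7.2015) + 4.9 * (-0.9962, -0.0872) = (-0.6766 + -4.8814, 7.2015 + -0.4271) = (-5.5579, 6.7745)
End effector: (-5.5579, 6.7745)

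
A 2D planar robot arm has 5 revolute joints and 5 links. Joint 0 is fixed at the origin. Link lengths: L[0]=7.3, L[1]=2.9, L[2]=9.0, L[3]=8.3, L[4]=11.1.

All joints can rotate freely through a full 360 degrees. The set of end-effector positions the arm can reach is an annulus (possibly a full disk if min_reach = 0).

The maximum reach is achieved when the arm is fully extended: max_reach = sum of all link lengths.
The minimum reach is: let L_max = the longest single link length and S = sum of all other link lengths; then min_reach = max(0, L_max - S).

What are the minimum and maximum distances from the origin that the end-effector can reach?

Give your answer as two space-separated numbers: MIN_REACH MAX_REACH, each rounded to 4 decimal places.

Answer: 0.0000 38.6000

Derivation:
Link lengths: [7.3, 2.9, 9.0, 8.3, 11.1]
max_reach = 7.3 + 2.9 + 9 + 8.3 + 11.1 = 38.6
L_max = max([7.3, 2.9, 9.0, 8.3, 11.1]) = 11.1
S (sum of others) = 38.6 - 11.1 = 27.5
min_reach = max(0, 11.1 - 27.5) = max(0, -16.4) = 0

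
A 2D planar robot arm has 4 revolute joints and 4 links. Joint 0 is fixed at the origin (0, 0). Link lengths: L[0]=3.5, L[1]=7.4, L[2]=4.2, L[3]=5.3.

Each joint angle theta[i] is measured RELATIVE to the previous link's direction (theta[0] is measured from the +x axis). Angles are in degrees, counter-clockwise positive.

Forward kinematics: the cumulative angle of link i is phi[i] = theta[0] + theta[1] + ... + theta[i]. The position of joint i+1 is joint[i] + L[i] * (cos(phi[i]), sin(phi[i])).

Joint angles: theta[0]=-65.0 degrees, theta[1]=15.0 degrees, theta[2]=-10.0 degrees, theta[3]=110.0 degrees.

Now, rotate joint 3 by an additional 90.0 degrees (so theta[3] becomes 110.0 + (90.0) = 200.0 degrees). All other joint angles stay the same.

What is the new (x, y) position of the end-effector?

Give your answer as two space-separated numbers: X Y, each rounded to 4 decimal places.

Answer: 4.2758 -9.0713

Derivation:
joint[0] = (0.0000, 0.0000)  (base)
link 0: phi[0] = -65 = -65 deg
  cos(-65 deg) = 0.4226, sin(-65 deg) = -0.9063
  joint[1] = (0.0000, 0.0000) + 3.5 * (0.4226, -0.9063) = (0.0000 + 1.4792, 0.0000 + -3.1721) = (1.4792, -3.1721)
link 1: phi[1] = -65 + 15 = -50 deg
  cos(-50 deg) = 0.6428, sin(-50 deg) = -0.7660
  joint[2] = (1.4792, -3.1721) + 7.4 * (0.6428, -0.7660) = (1.4792 + 4.7566, -3.1721 + -5.6687) = (6.2358, -8.8408)
link 2: phi[2] = -65 + 15 + -10 = -60 deg
  cos(-60 deg) = 0.5000, sin(-60 deg) = -0.8660
  joint[3] = (6.2358, -8.8408) + 4.2 * (0.5000, -0.8660) = (6.2358 + 2.1000, -8.8408 + -3.6373) = (8.3358, -12.4781)
link 3: phi[3] = -65 + 15 + -10 + 200 = 140 deg
  cos(140 deg) = -0.7660, sin(140 deg) = 0.6428
  joint[4] = (8.3358, -12.4781) + 5.3 * (-0.7660, 0.6428) = (8.3358 + -4.0600, -12.4781 + 3.4068) = (4.2758, -9.0713)
End effector: (4.2758, -9.0713)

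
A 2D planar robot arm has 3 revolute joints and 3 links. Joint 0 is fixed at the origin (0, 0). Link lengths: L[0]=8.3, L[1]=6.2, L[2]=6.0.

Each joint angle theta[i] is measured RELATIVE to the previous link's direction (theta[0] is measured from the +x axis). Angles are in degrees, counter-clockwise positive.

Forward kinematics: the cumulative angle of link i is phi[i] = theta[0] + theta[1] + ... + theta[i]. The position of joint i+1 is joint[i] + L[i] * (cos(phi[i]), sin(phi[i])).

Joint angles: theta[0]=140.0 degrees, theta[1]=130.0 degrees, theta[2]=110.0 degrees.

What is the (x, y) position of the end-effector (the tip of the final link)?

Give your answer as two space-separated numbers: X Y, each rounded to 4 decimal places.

Answer: -0.7200 1.1873

Derivation:
joint[0] = (0.0000, 0.0000)  (base)
link 0: phi[0] = 140 = 140 deg
  cos(140 deg) = -0.7660, sin(140 deg) = 0.6428
  joint[1] = (0.0000, 0.0000) + 8.3 * (-0.7660, 0.6428) = (0.0000 + -6.3582, 0.0000 + 5.3351) = (-6.3582, 5.3351)
link 1: phi[1] = 140 + 130 = 270 deg
  cos(270 deg) = -0.0000, sin(270 deg) = -1.0000
  joint[2] = (-6.3582, 5.3351) + 6.2 * (-0.0000, -1.0000) = (-6.3582 + -0.0000, 5.3351 + -6.2000) = (-6.3582, -0.8649)
link 2: phi[2] = 140 + 130 + 110 = 380 deg
  cos(380 deg) = 0.9397, sin(380 deg) = 0.3420
  joint[3] = (-6.3582, -0.8649) + 6 * (0.9397, 0.3420) = (-6.3582 + 5.6382, -0.8649 + 2.0521) = (-0.7200, 1.1873)
End effector: (-0.7200, 1.1873)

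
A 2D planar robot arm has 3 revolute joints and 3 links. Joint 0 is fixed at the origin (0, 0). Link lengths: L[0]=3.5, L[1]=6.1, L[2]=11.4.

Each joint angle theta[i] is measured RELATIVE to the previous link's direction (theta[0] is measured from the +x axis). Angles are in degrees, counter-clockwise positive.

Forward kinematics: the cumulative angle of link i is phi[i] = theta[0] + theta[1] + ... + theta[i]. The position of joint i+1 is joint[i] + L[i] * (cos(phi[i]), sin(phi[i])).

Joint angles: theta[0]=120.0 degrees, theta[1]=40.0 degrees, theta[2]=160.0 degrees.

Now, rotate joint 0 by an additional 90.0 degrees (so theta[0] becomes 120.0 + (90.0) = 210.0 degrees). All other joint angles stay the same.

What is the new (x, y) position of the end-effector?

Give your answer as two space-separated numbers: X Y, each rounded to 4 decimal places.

joint[0] = (0.0000, 0.0000)  (base)
link 0: phi[0] = 210 = 210 deg
  cos(210 deg) = -0.8660, sin(210 deg) = -0.5000
  joint[1] = (0.0000, 0.0000) + 3.5 * (-0.8660, -0.5000) = (0.0000 + -3.0311, 0.0000 + -1.7500) = (-3.0311, -1.7500)
link 1: phi[1] = 210 + 40 = 250 deg
  cos(250 deg) = -0.3420, sin(250 deg) = -0.9397
  joint[2] = (-3.0311, -1.7500) + 6.1 * (-0.3420, -0.9397) = (-3.0311 + -2.0863, -1.7500 + -5.7321) = (-5.1174, -7.4821)
link 2: phi[2] = 210 + 40 + 160 = 410 deg
  cos(410 deg) = 0.6428, sin(410 deg) = 0.7660
  joint[3] = (-5.1174, -7.4821) + 11.4 * (0.6428, 0.7660) = (-5.1174 + 7.3278, -7.4821 + 8.7329) = (2.2104, 1.2508)
End effector: (2.2104, 1.2508)

Answer: 2.2104 1.2508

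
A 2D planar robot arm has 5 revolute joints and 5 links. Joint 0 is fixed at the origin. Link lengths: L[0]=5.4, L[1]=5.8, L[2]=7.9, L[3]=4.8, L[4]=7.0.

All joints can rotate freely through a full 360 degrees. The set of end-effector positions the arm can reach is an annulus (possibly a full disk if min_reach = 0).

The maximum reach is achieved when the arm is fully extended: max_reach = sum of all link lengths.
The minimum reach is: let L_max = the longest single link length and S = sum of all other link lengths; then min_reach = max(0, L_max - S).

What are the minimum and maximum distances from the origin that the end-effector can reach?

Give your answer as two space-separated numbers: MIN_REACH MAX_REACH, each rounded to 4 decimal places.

Link lengths: [5.4, 5.8, 7.9, 4.8, 7.0]
max_reach = 5.4 + 5.8 + 7.9 + 4.8 + 7 = 30.9
L_max = max([5.4, 5.8, 7.9, 4.8, 7.0]) = 7.9
S (sum of others) = 30.9 - 7.9 = 23
min_reach = max(0, 7.9 - 23) = max(0, -15.1) = 0

Answer: 0.0000 30.9000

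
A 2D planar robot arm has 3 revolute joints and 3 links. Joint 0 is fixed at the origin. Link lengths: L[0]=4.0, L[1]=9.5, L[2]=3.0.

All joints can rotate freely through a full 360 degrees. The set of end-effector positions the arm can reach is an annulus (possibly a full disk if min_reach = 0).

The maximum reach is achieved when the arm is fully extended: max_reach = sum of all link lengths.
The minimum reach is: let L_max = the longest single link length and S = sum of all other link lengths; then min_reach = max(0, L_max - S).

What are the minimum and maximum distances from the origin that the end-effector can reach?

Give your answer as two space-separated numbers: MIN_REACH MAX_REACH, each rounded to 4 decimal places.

Answer: 2.5000 16.5000

Derivation:
Link lengths: [4.0, 9.5, 3.0]
max_reach = 4 + 9.5 + 3 = 16.5
L_max = max([4.0, 9.5, 3.0]) = 9.5
S (sum of others) = 16.5 - 9.5 = 7
min_reach = max(0, 9.5 - 7) = max(0, 2.5) = 2.5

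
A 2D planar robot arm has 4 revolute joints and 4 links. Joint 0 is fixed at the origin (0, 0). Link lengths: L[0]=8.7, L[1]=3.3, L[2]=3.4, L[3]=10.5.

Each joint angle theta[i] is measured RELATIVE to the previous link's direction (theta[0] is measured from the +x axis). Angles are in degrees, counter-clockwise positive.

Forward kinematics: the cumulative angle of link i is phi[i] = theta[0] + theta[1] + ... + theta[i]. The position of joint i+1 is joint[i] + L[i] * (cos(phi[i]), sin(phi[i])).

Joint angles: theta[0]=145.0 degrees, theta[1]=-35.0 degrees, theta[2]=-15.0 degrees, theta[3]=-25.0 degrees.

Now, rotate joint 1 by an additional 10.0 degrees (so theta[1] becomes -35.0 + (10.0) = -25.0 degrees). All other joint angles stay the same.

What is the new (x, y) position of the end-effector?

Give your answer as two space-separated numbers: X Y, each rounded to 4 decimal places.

joint[0] = (0.0000, 0.0000)  (base)
link 0: phi[0] = 145 = 145 deg
  cos(145 deg) = -0.8192, sin(145 deg) = 0.5736
  joint[1] = (0.0000, 0.0000) + 8.7 * (-0.8192, 0.5736) = (0.0000 + -7.1266, 0.0000 + 4.9901) = (-7.1266, 4.9901)
link 1: phi[1] = 145 + -25 = 120 deg
  cos(120 deg) = -0.5000, sin(120 deg) = 0.8660
  joint[2] = (-7.1266, 4.9901) + 3.3 * (-0.5000, 0.8660) = (-7.1266 + -1.6500, 4.9901 + 2.8579) = (-8.7766, 7.8480)
link 2: phi[2] = 145 + -25 + -15 = 105 deg
  cos(105 deg) = -0.2588, sin(105 deg) = 0.9659
  joint[3] = (-8.7766, 7.8480) + 3.4 * (-0.2588, 0.9659) = (-8.7766 + -0.8800, 7.8480 + 3.2841) = (-9.6566, 11.1321)
link 3: phi[3] = 145 + -25 + -15 + -25 = 80 deg
  cos(80 deg) = 0.1736, sin(80 deg) = 0.9848
  joint[4] = (-9.6566, 11.1321) + 10.5 * (0.1736, 0.9848) = (-9.6566 + 1.8233, 11.1321 + 10.3405) = (-7.8333, 21.4726)
End effector: (-7.8333, 21.4726)

Answer: -7.8333 21.4726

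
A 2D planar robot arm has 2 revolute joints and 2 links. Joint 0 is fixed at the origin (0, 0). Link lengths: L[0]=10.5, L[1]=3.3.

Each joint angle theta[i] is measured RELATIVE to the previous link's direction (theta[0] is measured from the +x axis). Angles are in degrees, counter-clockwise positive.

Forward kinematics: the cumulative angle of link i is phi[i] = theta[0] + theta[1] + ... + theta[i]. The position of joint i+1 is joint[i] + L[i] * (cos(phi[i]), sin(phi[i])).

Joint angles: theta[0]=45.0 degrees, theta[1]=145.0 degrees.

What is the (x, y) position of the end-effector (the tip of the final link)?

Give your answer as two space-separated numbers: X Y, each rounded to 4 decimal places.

joint[0] = (0.0000, 0.0000)  (base)
link 0: phi[0] = 45 = 45 deg
  cos(45 deg) = 0.7071, sin(45 deg) = 0.7071
  joint[1] = (0.0000, 0.0000) + 10.5 * (0.7071, 0.7071) = (0.0000 + 7.4246, 0.0000 + 7.4246) = (7.4246, 7.4246)
link 1: phi[1] = 45 + 145 = 190 deg
  cos(190 deg) = -0.9848, sin(190 deg) = -0.1736
  joint[2] = (7.4246, 7.4246) + 3.3 * (-0.9848, -0.1736) = (7.4246 + -3.2499, 7.4246 + -0.5730) = (4.1748, 6.8516)
End effector: (4.1748, 6.8516)

Answer: 4.1748 6.8516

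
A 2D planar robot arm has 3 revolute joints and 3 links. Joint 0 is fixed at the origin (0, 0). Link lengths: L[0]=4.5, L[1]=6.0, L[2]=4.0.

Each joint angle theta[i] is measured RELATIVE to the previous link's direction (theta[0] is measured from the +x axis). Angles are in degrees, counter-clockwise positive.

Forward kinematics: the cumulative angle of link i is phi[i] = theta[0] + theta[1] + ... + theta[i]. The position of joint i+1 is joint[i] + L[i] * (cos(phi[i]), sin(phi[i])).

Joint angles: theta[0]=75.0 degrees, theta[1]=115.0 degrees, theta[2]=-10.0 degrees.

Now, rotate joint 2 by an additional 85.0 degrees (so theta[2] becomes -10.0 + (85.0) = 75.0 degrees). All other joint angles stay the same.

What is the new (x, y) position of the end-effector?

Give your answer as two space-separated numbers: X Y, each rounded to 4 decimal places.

Answer: -5.0928 -0.6800

Derivation:
joint[0] = (0.0000, 0.0000)  (base)
link 0: phi[0] = 75 = 75 deg
  cos(75 deg) = 0.2588, sin(75 deg) = 0.9659
  joint[1] = (0.0000, 0.0000) + 4.5 * (0.2588, 0.9659) = (0.0000 + 1.1647, 0.0000 + 4.3467) = (1.1647, 4.3467)
link 1: phi[1] = 75 + 115 = 190 deg
  cos(190 deg) = -0.9848, sin(190 deg) = -0.1736
  joint[2] = (1.1647, 4.3467) + 6 * (-0.9848, -0.1736) = (1.1647 + -5.9088, 4.3467 + -1.0419) = (-4.7442, 3.3048)
link 2: phi[2] = 75 + 115 + 75 = 265 deg
  cos(265 deg) = -0.0872, sin(265 deg) = -0.9962
  joint[3] = (-4.7442, 3.3048) + 4 * (-0.0872, -0.9962) = (-4.7442 + -0.3486, 3.3048 + -3.9848) = (-5.0928, -0.6800)
End effector: (-5.0928, -0.6800)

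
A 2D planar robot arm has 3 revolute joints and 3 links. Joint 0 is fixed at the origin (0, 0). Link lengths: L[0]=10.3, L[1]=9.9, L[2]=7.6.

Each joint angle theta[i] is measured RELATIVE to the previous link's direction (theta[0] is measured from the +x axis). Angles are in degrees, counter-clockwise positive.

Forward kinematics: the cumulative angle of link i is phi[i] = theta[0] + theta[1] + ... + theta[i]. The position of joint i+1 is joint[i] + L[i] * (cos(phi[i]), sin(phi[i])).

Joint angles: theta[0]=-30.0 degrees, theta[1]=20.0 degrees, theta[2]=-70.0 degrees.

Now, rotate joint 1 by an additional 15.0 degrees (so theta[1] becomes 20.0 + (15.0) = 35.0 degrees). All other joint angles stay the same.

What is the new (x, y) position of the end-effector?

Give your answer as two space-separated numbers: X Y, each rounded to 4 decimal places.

Answer: 21.9943 -11.1751

Derivation:
joint[0] = (0.0000, 0.0000)  (base)
link 0: phi[0] = -30 = -30 deg
  cos(-30 deg) = 0.8660, sin(-30 deg) = -0.5000
  joint[1] = (0.0000, 0.0000) + 10.3 * (0.8660, -0.5000) = (0.0000 + 8.9201, 0.0000 + -5.1500) = (8.9201, -5.1500)
link 1: phi[1] = -30 + 35 = 5 deg
  cos(5 deg) = 0.9962, sin(5 deg) = 0.0872
  joint[2] = (8.9201, -5.1500) + 9.9 * (0.9962, 0.0872) = (8.9201 + 9.8623, -5.1500 + 0.8628) = (18.7824, -4.2872)
link 2: phi[2] = -30 + 35 + -70 = -65 deg
  cos(-65 deg) = 0.4226, sin(-65 deg) = -0.9063
  joint[3] = (18.7824, -4.2872) + 7.6 * (0.4226, -0.9063) = (18.7824 + 3.2119, -4.2872 + -6.8879) = (21.9943, -11.1751)
End effector: (21.9943, -11.1751)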